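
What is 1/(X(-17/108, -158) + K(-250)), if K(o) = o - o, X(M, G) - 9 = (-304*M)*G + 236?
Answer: -27/197521 ≈ -0.00013669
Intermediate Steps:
X(M, G) = 245 - 304*G*M (X(M, G) = 9 + ((-304*M)*G + 236) = 9 + (-304*G*M + 236) = 9 + (236 - 304*G*M) = 245 - 304*G*M)
K(o) = 0
1/(X(-17/108, -158) + K(-250)) = 1/((245 - 304*(-158)*(-17/108)) + 0) = 1/((245 - 204136/27) + 0) = 1/(-197521/27 + 0) = 1/(-197521/27) = -27/197521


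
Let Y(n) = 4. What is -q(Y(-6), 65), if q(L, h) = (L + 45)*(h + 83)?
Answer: -7252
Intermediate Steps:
q(L, h) = (45 + L)*(83 + h)
-q(Y(-6), 65) = -(3735 + 45*65 + 83*4 + 4*65) = -(3735 + 2925 + 332 + 260) = -1*7252 = -7252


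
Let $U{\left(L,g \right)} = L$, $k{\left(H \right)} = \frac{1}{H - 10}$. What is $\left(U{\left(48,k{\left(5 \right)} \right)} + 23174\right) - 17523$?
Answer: $5699$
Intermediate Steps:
$k{\left(H \right)} = \frac{1}{-10 + H}$
$\left(U{\left(48,k{\left(5 \right)} \right)} + 23174\right) - 17523 = \left(48 + 23174\right) - 17523 = 23222 - 17523 = 5699$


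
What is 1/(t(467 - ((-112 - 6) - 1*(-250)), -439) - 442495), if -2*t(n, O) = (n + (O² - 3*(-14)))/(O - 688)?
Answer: -1127/498595316 ≈ -2.2603e-6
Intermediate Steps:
t(n, O) = -(42 + n + O²)/(2*(-688 + O)) (t(n, O) = -(n + (O² - 3*(-14)))/(2*(O - 688)) = -(n + (O² + 42))/(2*(-688 + O)) = -(n + (42 + O²))/(2*(-688 + O)) = -(42 + n + O²)/(2*(-688 + O)))
1/(t(467 - ((-112 - 6) - 1*(-250)), -439) - 442495) = 1/((-42 - (467 - ((-112 - 6) - 1*(-250))) - 1*(-439)²)/(2*(-688 - 439)) - 442495) = 1/((½)*(-42 - (467 - (-118 + 250)) - 1*192721)/(-1127) - 442495) = 1/((½)*(-1/1127)*(-42 - (467 - 1*132) - 192721) - 442495) = 1/((½)*(-1/1127)*(-42 - (467 - 132) - 192721) - 442495) = 1/((½)*(-1/1127)*(-42 - 1*335 - 192721) - 442495) = 1/((½)*(-1/1127)*(-42 - 335 - 192721) - 442495) = 1/((½)*(-1/1127)*(-193098) - 442495) = 1/(96549/1127 - 442495) = 1/(-498595316/1127) = -1127/498595316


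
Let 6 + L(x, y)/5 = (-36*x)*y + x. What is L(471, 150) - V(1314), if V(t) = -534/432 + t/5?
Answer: -4577377163/360 ≈ -1.2715e+7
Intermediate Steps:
L(x, y) = -30 + 5*x - 180*x*y (L(x, y) = -30 + 5*((-36*x)*y + x) = -30 + 5*(-36*x*y + x) = -30 + 5*(x - 36*x*y) = -30 + (5*x - 180*x*y) = -30 + 5*x - 180*x*y)
V(t) = -89/72 + t/5 (V(t) = -534*1/432 + t*(⅕) = -89/72 + t/5)
L(471, 150) - V(1314) = (-30 + 5*471 - 180*471*150) - (-89/72 + (⅕)*1314) = (-30 + 2355 - 12717000) - (-89/72 + 1314/5) = -12714675 - 1*94163/360 = -12714675 - 94163/360 = -4577377163/360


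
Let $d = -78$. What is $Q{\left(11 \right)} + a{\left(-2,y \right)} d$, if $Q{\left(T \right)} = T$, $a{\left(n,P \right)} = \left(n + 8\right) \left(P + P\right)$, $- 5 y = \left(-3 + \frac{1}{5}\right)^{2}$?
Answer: $\frac{184831}{125} \approx 1478.6$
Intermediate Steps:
$y = - \frac{196}{125}$ ($y = - \frac{\left(-3 + \frac{1}{5}\right)^{2}}{5} = - \frac{\left(- \frac{14}{5}\right)^{2}}{5} = \left(- \frac{1}{5}\right) \frac{196}{25} = - \frac{196}{125} \approx -1.568$)
$a{\left(n,P \right)} = 2 P \left(8 + n\right)$ ($a{\left(n,P \right)} = \left(8 + n\right) 2 P = 2 P \left(8 + n\right)$)
$Q{\left(11 \right)} + a{\left(-2,y \right)} d = 11 + 2 \left(- \frac{196}{125}\right) \left(8 - 2\right) \left(-78\right) = 11 + 2 \left(- \frac{196}{125}\right) 6 \left(-78\right) = 11 - - \frac{183456}{125} = 11 + \frac{183456}{125} = \frac{184831}{125}$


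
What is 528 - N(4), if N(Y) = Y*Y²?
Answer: 464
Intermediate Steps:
N(Y) = Y³
528 - N(4) = 528 - 1*4³ = 528 - 1*64 = 528 - 64 = 464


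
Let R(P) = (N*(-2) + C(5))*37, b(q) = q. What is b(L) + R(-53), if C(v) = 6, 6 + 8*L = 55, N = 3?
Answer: 49/8 ≈ 6.1250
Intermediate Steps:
L = 49/8 (L = -3/4 + (1/8)*55 = -3/4 + 55/8 = 49/8 ≈ 6.1250)
R(P) = 0 (R(P) = (3*(-2) + 6)*37 = (-6 + 6)*37 = 0*37 = 0)
b(L) + R(-53) = 49/8 + 0 = 49/8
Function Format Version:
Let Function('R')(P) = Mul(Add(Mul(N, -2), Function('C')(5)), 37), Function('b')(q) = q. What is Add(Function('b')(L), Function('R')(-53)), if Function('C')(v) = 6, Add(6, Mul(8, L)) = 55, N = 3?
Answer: Rational(49, 8) ≈ 6.1250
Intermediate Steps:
L = Rational(49, 8) (L = Add(Rational(-3, 4), Mul(Rational(1, 8), 55)) = Add(Rational(-3, 4), Rational(55, 8)) = Rational(49, 8) ≈ 6.1250)
Function('R')(P) = 0 (Function('R')(P) = Mul(Add(Mul(3, -2), 6), 37) = Mul(Add(-6, 6), 37) = Mul(0, 37) = 0)
Add(Function('b')(L), Function('R')(-53)) = Add(Rational(49, 8), 0) = Rational(49, 8)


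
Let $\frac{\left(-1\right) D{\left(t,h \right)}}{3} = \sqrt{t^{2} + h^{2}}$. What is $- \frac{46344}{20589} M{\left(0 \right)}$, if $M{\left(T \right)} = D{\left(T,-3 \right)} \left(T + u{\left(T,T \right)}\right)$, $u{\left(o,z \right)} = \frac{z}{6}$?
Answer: $0$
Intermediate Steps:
$u{\left(o,z \right)} = \frac{z}{6}$ ($u{\left(o,z \right)} = z \frac{1}{6} = \frac{z}{6}$)
$D{\left(t,h \right)} = - 3 \sqrt{h^{2} + t^{2}}$ ($D{\left(t,h \right)} = - 3 \sqrt{t^{2} + h^{2}} = - 3 \sqrt{h^{2} + t^{2}}$)
$M{\left(T \right)} = - \frac{7 T \sqrt{9 + T^{2}}}{2}$ ($M{\left(T \right)} = - 3 \sqrt{\left(-3\right)^{2} + T^{2}} \left(T + \frac{T}{6}\right) = - 3 \sqrt{9 + T^{2}} \frac{7 T}{6} = - \frac{7 T \sqrt{9 + T^{2}}}{2}$)
$- \frac{46344}{20589} M{\left(0 \right)} = - \frac{46344}{20589} \left(\left(- \frac{7}{2}\right) 0 \sqrt{9 + 0^{2}}\right) = \left(-46344\right) \frac{1}{20589} \left(\left(- \frac{7}{2}\right) 0 \sqrt{9 + 0}\right) = - \frac{15448 \left(\left(- \frac{7}{2}\right) 0 \sqrt{9}\right)}{6863} = - \frac{15448 \left(\left(- \frac{7}{2}\right) 0 \cdot 3\right)}{6863} = \left(- \frac{15448}{6863}\right) 0 = 0$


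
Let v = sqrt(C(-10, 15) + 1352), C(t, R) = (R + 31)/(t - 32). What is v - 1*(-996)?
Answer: 996 + sqrt(595749)/21 ≈ 1032.8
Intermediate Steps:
C(t, R) = (31 + R)/(-32 + t)
v = sqrt(595749)/21 (v = sqrt((31 + 15)/(-32 - 10) + 1352) = sqrt(46/(-42) + 1352) = sqrt(-1/42*46 + 1352) = sqrt(-23/21 + 1352) = sqrt(28369/21) = sqrt(595749)/21 ≈ 36.755)
v - 1*(-996) = sqrt(595749)/21 - 1*(-996) = sqrt(595749)/21 + 996 = 996 + sqrt(595749)/21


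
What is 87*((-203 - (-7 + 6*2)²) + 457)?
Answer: 19923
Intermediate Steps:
87*((-203 - (-7 + 6*2)²) + 457) = 87*((-203 - (-7 + 12)²) + 457) = 87*((-203 - 1*5²) + 457) = 87*((-203 - 1*25) + 457) = 87*((-203 - 25) + 457) = 87*(-228 + 457) = 87*229 = 19923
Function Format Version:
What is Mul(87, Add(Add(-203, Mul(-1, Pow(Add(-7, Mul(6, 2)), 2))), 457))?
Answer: 19923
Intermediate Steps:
Mul(87, Add(Add(-203, Mul(-1, Pow(Add(-7, Mul(6, 2)), 2))), 457)) = Mul(87, Add(Add(-203, Mul(-1, Pow(Add(-7, 12), 2))), 457)) = Mul(87, Add(Add(-203, Mul(-1, Pow(5, 2))), 457)) = Mul(87, Add(Add(-203, Mul(-1, 25)), 457)) = Mul(87, Add(Add(-203, -25), 457)) = Mul(87, Add(-228, 457)) = Mul(87, 229) = 19923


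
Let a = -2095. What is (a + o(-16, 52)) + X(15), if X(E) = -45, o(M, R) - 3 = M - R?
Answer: -2205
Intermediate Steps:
o(M, R) = 3 + M - R (o(M, R) = 3 + (M - R) = 3 + M - R)
(a + o(-16, 52)) + X(15) = (-2095 + (3 - 16 - 1*52)) - 45 = (-2095 + (3 - 16 - 52)) - 45 = (-2095 - 65) - 45 = -2160 - 45 = -2205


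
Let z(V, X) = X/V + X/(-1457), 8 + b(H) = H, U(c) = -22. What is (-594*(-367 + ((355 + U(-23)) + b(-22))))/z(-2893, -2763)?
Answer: 2967431104/222575 ≈ 13332.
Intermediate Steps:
b(H) = -8 + H
z(V, X) = -X/1457 + X/V (z(V, X) = X/V + X*(-1/1457) = X/V - X/1457 = -X/1457 + X/V)
(-594*(-367 + ((355 + U(-23)) + b(-22))))/z(-2893, -2763) = (-594*(-367 + ((355 - 22) + (-8 - 22))))/(-1/1457*(-2763) - 2763/(-2893)) = (-594*(-367 + (333 - 30)))/(2763/1457 - 2763*(-1/2893)) = (-594*(-367 + 303))/(2763/1457 + 2763/2893) = (-594*(-64))/(12019050/4215101) = 38016*(4215101/12019050) = 2967431104/222575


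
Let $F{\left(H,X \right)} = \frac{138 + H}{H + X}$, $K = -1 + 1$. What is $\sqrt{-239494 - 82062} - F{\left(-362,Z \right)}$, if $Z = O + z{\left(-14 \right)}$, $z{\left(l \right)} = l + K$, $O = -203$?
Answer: $- \frac{224}{579} + 2 i \sqrt{80389} \approx -0.38687 + 567.06 i$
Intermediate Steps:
$K = 0$
$z{\left(l \right)} = l$ ($z{\left(l \right)} = l + 0 = l$)
$Z = -217$ ($Z = -203 - 14 = -217$)
$F{\left(H,X \right)} = \frac{138 + H}{H + X}$
$\sqrt{-239494 - 82062} - F{\left(-362,Z \right)} = \sqrt{-239494 - 82062} - \frac{138 - 362}{-362 - 217} = \sqrt{-321556} - \frac{1}{-579} \left(-224\right) = 2 i \sqrt{80389} - \left(- \frac{1}{579}\right) \left(-224\right) = 2 i \sqrt{80389} - \frac{224}{579} = - \frac{224}{579} + 2 i \sqrt{80389}$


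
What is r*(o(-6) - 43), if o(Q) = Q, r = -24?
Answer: 1176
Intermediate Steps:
r*(o(-6) - 43) = -24*(-6 - 43) = -24*(-49) = 1176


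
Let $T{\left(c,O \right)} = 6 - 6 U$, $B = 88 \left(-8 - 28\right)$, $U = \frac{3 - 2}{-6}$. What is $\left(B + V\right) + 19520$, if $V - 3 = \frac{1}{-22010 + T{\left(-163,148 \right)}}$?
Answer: $\frac{359859064}{22003} \approx 16355.0$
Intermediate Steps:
$U = - \frac{1}{6}$ ($U = 1 \left(- \frac{1}{6}\right) = - \frac{1}{6} \approx -0.16667$)
$B = -3168$ ($B = 88 \left(-36\right) = -3168$)
$T{\left(c,O \right)} = 7$ ($T{\left(c,O \right)} = 6 - -1 = 6 + 1 = 7$)
$V = \frac{66008}{22003}$ ($V = 3 + \frac{1}{-22010 + 7} = 3 + \frac{1}{-22003} = 3 - \frac{1}{22003} = \frac{66008}{22003} \approx 3.0$)
$\left(B + V\right) + 19520 = \left(-3168 + \frac{66008}{22003}\right) + 19520 = - \frac{69639496}{22003} + 19520 = \frac{359859064}{22003}$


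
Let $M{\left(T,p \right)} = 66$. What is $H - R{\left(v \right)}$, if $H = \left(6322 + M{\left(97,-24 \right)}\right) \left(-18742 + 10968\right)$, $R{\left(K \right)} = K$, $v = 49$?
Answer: $-49660361$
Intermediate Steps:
$H = -49660312$ ($H = \left(6322 + 66\right) \left(-18742 + 10968\right) = 6388 \left(-7774\right) = -49660312$)
$H - R{\left(v \right)} = -49660312 - 49 = -49660361$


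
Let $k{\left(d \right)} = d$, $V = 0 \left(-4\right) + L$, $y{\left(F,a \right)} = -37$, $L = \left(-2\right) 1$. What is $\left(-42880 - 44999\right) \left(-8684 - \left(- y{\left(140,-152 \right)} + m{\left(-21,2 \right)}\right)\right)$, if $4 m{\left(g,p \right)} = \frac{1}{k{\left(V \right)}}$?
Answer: $\frac{6131054193}{8} \approx 7.6638 \cdot 10^{8}$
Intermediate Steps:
$L = -2$
$V = -2$ ($V = 0 \left(-4\right) - 2 = 0 - 2 = -2$)
$m{\left(g,p \right)} = - \frac{1}{8}$ ($m{\left(g,p \right)} = \frac{1}{4 \left(-2\right)} = \frac{1}{4} \left(- \frac{1}{2}\right) = - \frac{1}{8}$)
$\left(-42880 - 44999\right) \left(-8684 - \left(- y{\left(140,-152 \right)} + m{\left(-21,2 \right)}\right)\right) = \left(-42880 - 44999\right) \left(-8684 - \frac{295}{8}\right) = - 87879 \left(-8684 + \left(-37 + \frac{1}{8}\right)\right) = - 87879 \left(-8684 - \frac{295}{8}\right) = \left(-87879\right) \left(- \frac{69767}{8}\right) = \frac{6131054193}{8}$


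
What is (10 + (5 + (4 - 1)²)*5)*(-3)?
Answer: -240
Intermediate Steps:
(10 + (5 + (4 - 1)²)*5)*(-3) = (10 + (5 + 3²)*5)*(-3) = (10 + (5 + 9)*5)*(-3) = (10 + 14*5)*(-3) = (10 + 70)*(-3) = 80*(-3) = -240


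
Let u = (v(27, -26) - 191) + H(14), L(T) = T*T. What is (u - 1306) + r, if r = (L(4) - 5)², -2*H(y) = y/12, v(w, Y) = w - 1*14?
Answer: -16363/12 ≈ -1363.6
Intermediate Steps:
v(w, Y) = -14 + w (v(w, Y) = w - 14 = -14 + w)
H(y) = -y/24 (H(y) = -y/(2*12) = -y/24)
L(T) = T²
u = -2143/12 (u = ((-14 + 27) - 191) - 1/24*14 = (13 - 191) - 7/12 = -178 - 7/12 = -2143/12 ≈ -178.58)
r = 121 (r = (4² - 5)² = (16 - 5)² = 11² = 121)
(u - 1306) + r = (-2143/12 - 1306) + 121 = -17815/12 + 121 = -16363/12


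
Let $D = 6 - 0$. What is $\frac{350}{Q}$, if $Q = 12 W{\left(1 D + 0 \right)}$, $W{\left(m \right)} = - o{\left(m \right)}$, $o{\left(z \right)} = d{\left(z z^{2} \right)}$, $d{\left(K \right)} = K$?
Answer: $- \frac{175}{1296} \approx -0.13503$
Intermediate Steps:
$D = 6$ ($D = 6 + 0 = 6$)
$o{\left(z \right)} = z^{3}$ ($o{\left(z \right)} = z z^{2} = z^{3}$)
$W{\left(m \right)} = - m^{3}$
$Q = -2592$ ($Q = 12 \left(- \left(1 \cdot 6 + 0\right)^{3}\right) = 12 \left(- \left(6 + 0\right)^{3}\right) = 12 \left(- 6^{3}\right) = 12 \left(\left(-1\right) 216\right) = 12 \left(-216\right) = -2592$)
$\frac{350}{Q} = \frac{350}{-2592} = 350 \left(- \frac{1}{2592}\right) = - \frac{175}{1296}$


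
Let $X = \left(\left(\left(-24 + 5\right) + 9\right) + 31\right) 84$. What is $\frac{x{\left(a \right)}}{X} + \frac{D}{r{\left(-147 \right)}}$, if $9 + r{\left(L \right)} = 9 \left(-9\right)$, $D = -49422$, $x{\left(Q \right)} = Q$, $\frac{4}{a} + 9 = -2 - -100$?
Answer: $\frac{107764676}{196245} \approx 549.13$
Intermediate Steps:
$a = \frac{4}{89}$ ($a = \frac{4}{-9 - -98} = \frac{4}{-9 + \left(-2 + 100\right)} = \frac{4}{-9 + 98} = \frac{4}{89} \approx 0.044944$)
$r{\left(L \right)} = -90$ ($r{\left(L \right)} = -9 + 9 \left(-9\right) = -9 - 81 = -90$)
$X = 1764$ ($X = \left(\left(-19 + 9\right) + 31\right) 84 = \left(-10 + 31\right) 84 = 21 \cdot 84 = 1764$)
$\frac{x{\left(a \right)}}{X} + \frac{D}{r{\left(-147 \right)}} = \frac{4}{89 \cdot 1764} - \frac{49422}{-90} = \frac{4}{89} \cdot \frac{1}{1764} - - \frac{8237}{15} = \frac{1}{39249} + \frac{8237}{15} = \frac{107764676}{196245}$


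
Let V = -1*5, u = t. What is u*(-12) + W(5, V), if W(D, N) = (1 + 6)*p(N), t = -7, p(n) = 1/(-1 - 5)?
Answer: 497/6 ≈ 82.833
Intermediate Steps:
p(n) = -⅙ (p(n) = 1/(-6) = -⅙)
u = -7
V = -5
W(D, N) = -7/6 (W(D, N) = (1 + 6)*(-⅙) = 7*(-⅙) = -7/6)
u*(-12) + W(5, V) = -7*(-12) - 7/6 = 84 - 7/6 = 497/6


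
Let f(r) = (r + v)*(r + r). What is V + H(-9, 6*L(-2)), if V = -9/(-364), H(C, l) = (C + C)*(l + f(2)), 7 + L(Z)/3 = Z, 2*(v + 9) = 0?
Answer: 1244889/364 ≈ 3420.0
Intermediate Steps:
v = -9 (v = -9 + (½)*0 = -9 + 0 = -9)
f(r) = 2*r*(-9 + r) (f(r) = (r - 9)*(r + r) = (-9 + r)*(2*r) = 2*r*(-9 + r))
L(Z) = -21 + 3*Z
H(C, l) = 2*C*(-28 + l) (H(C, l) = (C + C)*(l + 2*2*(-9 + 2)) = (2*C)*(l + 2*2*(-7)) = (2*C)*(l - 28) = (2*C)*(-28 + l) = 2*C*(-28 + l))
V = 9/364 (V = -9*(-1/364) = 9/364 ≈ 0.024725)
V + H(-9, 6*L(-2)) = 9/364 + 2*(-9)*(-28 + 6*(-21 + 3*(-2))) = 9/364 + 2*(-9)*(-28 + 6*(-21 - 6)) = 9/364 + 2*(-9)*(-28 + 6*(-27)) = 9/364 + 2*(-9)*(-28 - 162) = 9/364 + 2*(-9)*(-190) = 9/364 + 3420 = 1244889/364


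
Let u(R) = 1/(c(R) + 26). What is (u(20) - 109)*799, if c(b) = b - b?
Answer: -2263567/26 ≈ -87060.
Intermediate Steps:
c(b) = 0
u(R) = 1/26 (u(R) = 1/(0 + 26) = 1/26)
(u(20) - 109)*799 = (1/26 - 109)*799 = -2833/26*799 = -2263567/26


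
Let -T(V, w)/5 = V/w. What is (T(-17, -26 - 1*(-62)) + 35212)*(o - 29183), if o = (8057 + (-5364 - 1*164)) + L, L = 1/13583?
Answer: -50996209625053/54332 ≈ -9.3860e+8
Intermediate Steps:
L = 1/13583 ≈ 7.3621e-5
T(V, w) = -5*V/w
o = 34351408/13583 (o = (8057 + (-5364 - 1*164)) + 1/13583 = (8057 + (-5364 - 164)) + 1/13583 = (8057 - 5528) + 1/13583 = 2529 + 1/13583 = 34351408/13583 ≈ 2529.0)
(T(-17, -26 - 1*(-62)) + 35212)*(o - 29183) = (-5*(-17)/(-26 - 1*(-62)) + 35212)*(34351408/13583 - 29183) = (-5*(-17)/(-26 + 62) + 35212)*(-362041281/13583) = (-5*(-17)/36 + 35212)*(-362041281/13583) = (-5*(-17)*1/36 + 35212)*(-362041281/13583) = (85/36 + 35212)*(-362041281/13583) = (1267717/36)*(-362041281/13583) = -50996209625053/54332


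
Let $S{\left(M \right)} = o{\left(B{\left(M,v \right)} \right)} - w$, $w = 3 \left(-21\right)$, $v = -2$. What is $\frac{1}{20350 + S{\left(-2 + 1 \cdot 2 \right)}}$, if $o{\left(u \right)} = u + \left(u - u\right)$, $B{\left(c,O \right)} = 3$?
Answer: $\frac{1}{20416} \approx 4.8981 \cdot 10^{-5}$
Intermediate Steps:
$o{\left(u \right)} = u$ ($o{\left(u \right)} = u + 0 = u$)
$w = -63$
$S{\left(M \right)} = 66$ ($S{\left(M \right)} = 3 - -63 = 3 + 63 = 66$)
$\frac{1}{20350 + S{\left(-2 + 1 \cdot 2 \right)}} = \frac{1}{20350 + 66} = \frac{1}{20416}$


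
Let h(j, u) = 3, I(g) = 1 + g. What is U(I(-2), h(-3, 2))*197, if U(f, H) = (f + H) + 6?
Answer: 1576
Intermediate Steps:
U(f, H) = 6 + H + f (U(f, H) = (H + f) + 6 = 6 + H + f)
U(I(-2), h(-3, 2))*197 = (6 + 3 + (1 - 2))*197 = (6 + 3 - 1)*197 = 8*197 = 1576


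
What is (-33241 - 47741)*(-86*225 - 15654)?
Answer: 2834693928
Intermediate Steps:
(-33241 - 47741)*(-86*225 - 15654) = -80982*(-19350 - 15654) = -80982*(-35004) = 2834693928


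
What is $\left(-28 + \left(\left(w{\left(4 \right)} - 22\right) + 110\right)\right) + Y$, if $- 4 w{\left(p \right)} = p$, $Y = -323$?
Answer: $-264$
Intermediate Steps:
$w{\left(p \right)} = - \frac{p}{4}$
$\left(-28 + \left(\left(w{\left(4 \right)} - 22\right) + 110\right)\right) + Y = \left(-28 + \left(\left(\left(- \frac{1}{4}\right) 4 - 22\right) + 110\right)\right) - 323 = \left(-28 + \left(\left(-1 - 22\right) + 110\right)\right) - 323 = \left(-28 + \left(-23 + 110\right)\right) - 323 = \left(-28 + 87\right) - 323 = 59 - 323 = -264$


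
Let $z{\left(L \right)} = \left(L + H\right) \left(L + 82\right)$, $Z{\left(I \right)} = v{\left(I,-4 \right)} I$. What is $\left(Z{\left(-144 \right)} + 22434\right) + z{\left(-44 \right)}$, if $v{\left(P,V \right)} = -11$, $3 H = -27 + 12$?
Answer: $22156$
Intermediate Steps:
$H = -5$ ($H = \frac{-27 + 12}{3} = \frac{1}{3} \left(-15\right) = -5$)
$Z{\left(I \right)} = - 11 I$
$z{\left(L \right)} = \left(-5 + L\right) \left(82 + L\right)$ ($z{\left(L \right)} = \left(L - 5\right) \left(L + 82\right) = \left(-5 + L\right) \left(82 + L\right)$)
$\left(Z{\left(-144 \right)} + 22434\right) + z{\left(-44 \right)} = \left(\left(-11\right) \left(-144\right) + 22434\right) + \left(-410 + \left(-44\right)^{2} + 77 \left(-44\right)\right) = \left(1584 + 22434\right) - 1862 = 24018 - 1862 = 22156$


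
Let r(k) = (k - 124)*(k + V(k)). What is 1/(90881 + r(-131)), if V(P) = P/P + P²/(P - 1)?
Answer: 44/6916049 ≈ 6.3620e-6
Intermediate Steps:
V(P) = 1 + P²/(-1 + P)
r(k) = (-124 + k)*(k + (-1 + k + k²)/(-1 + k)) (r(k) = (k - 124)*(k + (-1 + k + k²)/(-1 + k)) = (-124 + k)*(k + (-1 + k + k²)/(-1 + k)))
1/(90881 + r(-131)) = 1/(90881 + (124 - 1*(-131) - 248*(-131)² + 2*(-131)³)/(-1 - 131)) = 1/(90881 + (124 + 131 - 248*17161 + 2*(-2248091))/(-132)) = 1/(90881 - (124 + 131 - 4255928 - 4496182)/132) = 1/(90881 - 1/132*(-8751855)) = 1/(90881 + 2917285/44) = 1/(6916049/44) = 44/6916049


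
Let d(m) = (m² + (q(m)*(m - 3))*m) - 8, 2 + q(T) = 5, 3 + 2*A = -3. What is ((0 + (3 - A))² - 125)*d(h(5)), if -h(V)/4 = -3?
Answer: -40940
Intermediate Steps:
A = -3 (A = -3/2 + (½)*(-3) = -3/2 - 3/2 = -3)
q(T) = 3 (q(T) = -2 + 5 = 3)
h(V) = 12 (h(V) = -4*(-3) = 12)
d(m) = -8 + m² + m*(-9 + 3*m) (d(m) = (m² + (3*(m - 3))*m) - 8 = (m² + (3*(-3 + m))*m) - 8 = (m² + (-9 + 3*m)*m) - 8 = (m² + m*(-9 + 3*m)) - 8 = -8 + m² + m*(-9 + 3*m))
((0 + (3 - A))² - 125)*d(h(5)) = ((0 + (3 - 1*(-3)))² - 125)*(-8 - 9*12 + 4*12²) = ((0 + (3 + 3))² - 125)*(-8 - 108 + 4*144) = ((0 + 6)² - 125)*(-8 - 108 + 576) = (6² - 125)*460 = (36 - 125)*460 = -89*460 = -40940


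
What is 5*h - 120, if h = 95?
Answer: 355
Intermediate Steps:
5*h - 120 = 5*95 - 120 = 475 - 120 = 355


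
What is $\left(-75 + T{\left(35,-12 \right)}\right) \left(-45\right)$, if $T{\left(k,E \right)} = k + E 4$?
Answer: $3960$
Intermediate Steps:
$T{\left(k,E \right)} = k + 4 E$
$\left(-75 + T{\left(35,-12 \right)}\right) \left(-45\right) = \left(-75 + \left(35 + 4 \left(-12\right)\right)\right) \left(-45\right) = \left(-75 + \left(35 - 48\right)\right) \left(-45\right) = \left(-75 - 13\right) \left(-45\right) = \left(-88\right) \left(-45\right) = 3960$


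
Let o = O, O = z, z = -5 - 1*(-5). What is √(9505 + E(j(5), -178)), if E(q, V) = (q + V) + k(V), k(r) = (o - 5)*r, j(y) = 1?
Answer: √10218 ≈ 101.08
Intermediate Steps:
z = 0 (z = -5 + 5 = 0)
O = 0
o = 0
k(r) = -5*r (k(r) = (0 - 5)*r = -5*r)
E(q, V) = q - 4*V (E(q, V) = (q + V) - 5*V = (V + q) - 5*V = q - 4*V)
√(9505 + E(j(5), -178)) = √(9505 + (1 - 4*(-178))) = √(9505 + (1 + 712)) = √(9505 + 713) = √10218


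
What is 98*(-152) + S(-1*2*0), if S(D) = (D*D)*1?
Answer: -14896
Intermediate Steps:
S(D) = D**2 (S(D) = D**2*1 = D**2)
98*(-152) + S(-1*2*0) = 98*(-152) + (-1*2*0)**2 = -14896 + (-2*0)**2 = -14896 + 0**2 = -14896 + 0 = -14896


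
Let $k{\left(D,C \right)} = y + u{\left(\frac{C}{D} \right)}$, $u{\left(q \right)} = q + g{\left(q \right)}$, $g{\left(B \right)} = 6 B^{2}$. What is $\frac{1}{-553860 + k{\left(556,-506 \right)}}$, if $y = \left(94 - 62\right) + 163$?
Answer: $- \frac{19321}{10697283035} \approx -1.8062 \cdot 10^{-6}$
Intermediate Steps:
$u{\left(q \right)} = q + 6 q^{2}$
$y = 195$ ($y = 32 + 163 = 195$)
$k{\left(D,C \right)} = 195 + \frac{C \left(1 + \frac{6 C}{D}\right)}{D}$ ($k{\left(D,C \right)} = 195 + \frac{C}{D} \left(1 + 6 \frac{C}{D}\right) = 195 + \frac{C}{D} \left(1 + \frac{6 C}{D}\right) = 195 + \frac{C \left(1 + \frac{6 C}{D}\right)}{D}$)
$\frac{1}{-553860 + k{\left(556,-506 \right)}} = \frac{1}{-553860 + \left(195 - \frac{506}{556} + \frac{6 \left(-506\right)^{2}}{309136}\right)} = \frac{1}{-553860 + \left(195 - \frac{253}{278} + 6 \cdot 256036 \cdot \frac{1}{309136}\right)} = \frac{1}{-553860 + \left(195 - \frac{253}{278} + \frac{192027}{38642}\right)} = \frac{1}{-553860 + \frac{3846025}{19321}} = \frac{1}{- \frac{10697283035}{19321}} = - \frac{19321}{10697283035}$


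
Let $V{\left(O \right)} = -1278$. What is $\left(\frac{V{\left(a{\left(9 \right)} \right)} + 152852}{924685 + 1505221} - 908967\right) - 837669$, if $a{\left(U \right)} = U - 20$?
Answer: $- \frac{2122080572321}{1214953} \approx -1.7466 \cdot 10^{6}$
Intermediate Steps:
$a{\left(U \right)} = -20 + U$
$\left(\frac{V{\left(a{\left(9 \right)} \right)} + 152852}{924685 + 1505221} - 908967\right) - 837669 = \left(\frac{-1278 + 152852}{924685 + 1505221} - 908967\right) - 837669 = \left(\frac{151574}{2429906} - 908967\right) - 837669 = \left(151574 \cdot \frac{1}{2429906} - 908967\right) - 837669 = \left(\frac{75787}{1214953} - 908967\right) - 837669 = - \frac{1104352107764}{1214953} - 837669 = - \frac{2122080572321}{1214953}$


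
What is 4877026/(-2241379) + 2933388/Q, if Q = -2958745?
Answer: -3000672936346/947381272765 ≈ -3.1673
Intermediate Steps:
4877026/(-2241379) + 2933388/Q = 4877026/(-2241379) + 2933388/(-2958745) = 4877026*(-1/2241379) + 2933388*(-1/2958745) = -696718/320197 - 2933388/2958745 = -3000672936346/947381272765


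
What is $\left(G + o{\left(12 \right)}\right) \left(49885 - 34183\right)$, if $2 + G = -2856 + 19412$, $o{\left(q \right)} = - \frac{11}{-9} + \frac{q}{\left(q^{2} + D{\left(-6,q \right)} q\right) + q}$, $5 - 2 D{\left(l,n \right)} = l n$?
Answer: $\frac{80324674906}{309} \approx 2.5995 \cdot 10^{8}$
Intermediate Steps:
$D{\left(l,n \right)} = \frac{5}{2} - \frac{l n}{2}$
$o{\left(q \right)} = \frac{11}{9} + \frac{q}{q + q^{2} + q \left(\frac{5}{2} + 3 q\right)}$ ($o{\left(q \right)} = - \frac{11}{-9} + \frac{q}{\left(q^{2} + \left(\frac{5}{2} - - 3 q\right) q\right) + q} = \left(-11\right) \left(- \frac{1}{9}\right) + \frac{q}{\left(q^{2} + \left(\frac{5}{2} + 3 q\right) q\right) + q} = \frac{11}{9} + \frac{q}{\left(q^{2} + q \left(\frac{5}{2} + 3 q\right)\right) + q} = \frac{11}{9} + \frac{q}{q + q^{2} + q \left(\frac{5}{2} + 3 q\right)}$)
$G = 16554$ ($G = -2 + \left(-2856 + 19412\right) = -2 + 16556 = 16554$)
$\left(G + o{\left(12 \right)}\right) \left(49885 - 34183\right) = \left(16554 + \frac{95 + 88 \cdot 12}{9 \left(7 + 8 \cdot 12\right)}\right) \left(49885 - 34183\right) = \left(16554 + \frac{95 + 1056}{9 \left(7 + 96\right)}\right) 15702 = \left(16554 + \frac{1}{9} \cdot \frac{1}{103} \cdot 1151\right) 15702 = \left(16554 + \frac{1151}{927}\right) 15702 = \frac{15346709}{927} \cdot 15702 = \frac{80324674906}{309}$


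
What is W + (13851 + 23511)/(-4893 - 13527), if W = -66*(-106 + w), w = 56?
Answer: 10124773/3070 ≈ 3298.0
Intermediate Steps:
W = 3300 (W = -66*(-106 + 56) = -66*(-50) = 3300)
W + (13851 + 23511)/(-4893 - 13527) = 3300 + (13851 + 23511)/(-4893 - 13527) = 3300 + 37362/(-18420) = 3300 + 37362*(-1/18420) = 3300 - 6227/3070 = 10124773/3070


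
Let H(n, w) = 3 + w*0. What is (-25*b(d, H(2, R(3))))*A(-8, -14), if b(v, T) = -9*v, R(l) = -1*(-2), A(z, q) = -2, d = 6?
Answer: -2700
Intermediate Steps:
R(l) = 2
H(n, w) = 3 (H(n, w) = 3 + 0 = 3)
(-25*b(d, H(2, R(3))))*A(-8, -14) = -(-225)*6*(-2) = -25*(-54)*(-2) = 1350*(-2) = -2700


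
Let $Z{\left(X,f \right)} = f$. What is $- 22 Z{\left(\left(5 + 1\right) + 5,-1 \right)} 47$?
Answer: $1034$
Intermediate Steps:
$- 22 Z{\left(\left(5 + 1\right) + 5,-1 \right)} 47 = \left(-22\right) \left(-1\right) 47 = 22 \cdot 47 = 1034$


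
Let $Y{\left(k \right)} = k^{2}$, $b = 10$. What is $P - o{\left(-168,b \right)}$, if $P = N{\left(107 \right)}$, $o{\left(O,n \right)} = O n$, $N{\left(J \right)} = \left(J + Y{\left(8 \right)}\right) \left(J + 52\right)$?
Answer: $28869$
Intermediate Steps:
$N{\left(J \right)} = \left(52 + J\right) \left(64 + J\right)$ ($N{\left(J \right)} = \left(J + 8^{2}\right) \left(J + 52\right) = \left(J + 64\right) \left(52 + J\right) = \left(64 + J\right) \left(52 + J\right) = \left(52 + J\right) \left(64 + J\right)$)
$P = 27189$ ($P = 3328 + 107^{2} + 116 \cdot 107 = 3328 + 11449 + 12412 = 27189$)
$P - o{\left(-168,b \right)} = 27189 - \left(-168\right) 10 = 27189 - -1680 = 27189 + 1680 = 28869$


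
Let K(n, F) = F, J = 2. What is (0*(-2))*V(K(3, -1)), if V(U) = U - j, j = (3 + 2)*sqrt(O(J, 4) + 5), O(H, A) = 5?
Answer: 0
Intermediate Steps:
j = 5*sqrt(10) (j = (3 + 2)*sqrt(5 + 5) = 5*sqrt(10) ≈ 15.811)
V(U) = U - 5*sqrt(10)
(0*(-2))*V(K(3, -1)) = (0*(-2))*(-1 - 5*sqrt(10)) = 0*(-1 - 5*sqrt(10)) = 0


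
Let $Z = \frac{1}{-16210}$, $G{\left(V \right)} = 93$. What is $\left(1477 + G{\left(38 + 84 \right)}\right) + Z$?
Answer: $\frac{25449699}{16210} \approx 1570.0$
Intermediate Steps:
$Z = - \frac{1}{16210} \approx -6.169 \cdot 10^{-5}$
$\left(1477 + G{\left(38 + 84 \right)}\right) + Z = \left(1477 + 93\right) - \frac{1}{16210} = 1570 - \frac{1}{16210} = \frac{25449699}{16210}$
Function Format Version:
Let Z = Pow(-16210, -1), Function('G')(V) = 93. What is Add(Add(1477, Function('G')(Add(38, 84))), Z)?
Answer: Rational(25449699, 16210) ≈ 1570.0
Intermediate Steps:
Z = Rational(-1, 16210) ≈ -6.1690e-5
Add(Add(1477, Function('G')(Add(38, 84))), Z) = Add(Add(1477, 93), Rational(-1, 16210)) = Add(1570, Rational(-1, 16210)) = Rational(25449699, 16210)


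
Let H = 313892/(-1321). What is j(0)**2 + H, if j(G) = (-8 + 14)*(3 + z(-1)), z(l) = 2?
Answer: 875008/1321 ≈ 662.38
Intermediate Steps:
H = -313892/1321 (H = 313892*(-1/1321) = -313892/1321 ≈ -237.62)
j(G) = 30 (j(G) = (-8 + 14)*(3 + 2) = 6*5 = 30)
j(0)**2 + H = 30**2 - 313892/1321 = 900 - 313892/1321 = 875008/1321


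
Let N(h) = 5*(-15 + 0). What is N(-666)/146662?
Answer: -75/146662 ≈ -0.00051138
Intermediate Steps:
N(h) = -75 (N(h) = 5*(-15) = -75)
N(-666)/146662 = -75/146662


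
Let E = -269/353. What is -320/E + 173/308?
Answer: 34838217/82852 ≈ 420.49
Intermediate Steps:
E = -269/353 (E = -269*1/353 = -269/353 ≈ -0.76204)
-320/E + 173/308 = -320/(-269/353) + 173/308 = -320*(-353/269) + 173*(1/308) = 112960/269 + 173/308 = 34838217/82852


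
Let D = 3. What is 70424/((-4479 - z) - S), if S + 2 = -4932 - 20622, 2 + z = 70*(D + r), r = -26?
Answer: 70424/22689 ≈ 3.1039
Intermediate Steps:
z = -1612 (z = -2 + 70*(3 - 26) = -2 + 70*(-23) = -2 - 1610 = -1612)
S = -25556 (S = -2 + (-4932 - 20622) = -2 - 25554 = -25556)
70424/((-4479 - z) - S) = 70424/((-4479 - 1*(-1612)) - 1*(-25556)) = 70424/((-4479 + 1612) + 25556) = 70424/(-2867 + 25556) = 70424/22689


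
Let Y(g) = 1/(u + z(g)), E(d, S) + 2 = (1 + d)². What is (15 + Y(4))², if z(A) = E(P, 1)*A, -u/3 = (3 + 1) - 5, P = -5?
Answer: 784996/3481 ≈ 225.51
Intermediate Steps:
u = 3 (u = -3*((3 + 1) - 5) = -3*(4 - 5) = -3*(-1) = 3)
E(d, S) = -2 + (1 + d)²
z(A) = 14*A (z(A) = (-2 + (1 - 5)²)*A = (-2 + (-4)²)*A = (-2 + 16)*A = 14*A)
Y(g) = 1/(3 + 14*g)
(15 + Y(4))² = (15 + 1/(3 + 14*4))² = (15 + 1/(3 + 56))² = (15 + 1/59)² = (886/59)² = 784996/3481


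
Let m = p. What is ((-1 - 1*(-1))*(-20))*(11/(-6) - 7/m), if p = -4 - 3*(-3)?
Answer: 0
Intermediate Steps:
p = 5 (p = -4 + 9 = 5)
m = 5
((-1 - 1*(-1))*(-20))*(11/(-6) - 7/m) = ((-1 - 1*(-1))*(-20))*(11/(-6) - 7/5) = ((-1 + 1)*(-20))*(11*(-⅙) - 7*⅕) = (0*(-20))*(-11/6 - 7/5) = 0*(-97/30) = 0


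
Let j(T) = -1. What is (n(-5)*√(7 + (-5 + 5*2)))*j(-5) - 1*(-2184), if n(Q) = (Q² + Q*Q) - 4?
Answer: 2184 - 92*√3 ≈ 2024.7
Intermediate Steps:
n(Q) = -4 + 2*Q² (n(Q) = (Q² + Q²) - 4 = 2*Q² - 4 = -4 + 2*Q²)
(n(-5)*√(7 + (-5 + 5*2)))*j(-5) - 1*(-2184) = ((-4 + 2*(-5)²)*√(7 + (-5 + 5*2)))*(-1) - 1*(-2184) = ((-4 + 2*25)*√(7 + (-5 + 10)))*(-1) + 2184 = ((-4 + 50)*√(7 + 5))*(-1) + 2184 = (46*√12)*(-1) + 2184 = (46*(2*√3))*(-1) + 2184 = (92*√3)*(-1) + 2184 = -92*√3 + 2184 = 2184 - 92*√3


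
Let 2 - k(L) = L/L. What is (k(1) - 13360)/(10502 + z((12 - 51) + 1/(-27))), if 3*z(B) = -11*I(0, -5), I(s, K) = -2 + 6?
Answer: -40077/31462 ≈ -1.2738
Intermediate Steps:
I(s, K) = 4
k(L) = 1 (k(L) = 2 - L/L = 2 - 1*1 = 2 - 1 = 1)
z(B) = -44/3 (z(B) = (-11*4)/3 = (⅓)*(-44) = -44/3)
(k(1) - 13360)/(10502 + z((12 - 51) + 1/(-27))) = (1 - 13360)/(10502 - 44/3) = -13359/31462/3 = -13359*3/31462 = -40077/31462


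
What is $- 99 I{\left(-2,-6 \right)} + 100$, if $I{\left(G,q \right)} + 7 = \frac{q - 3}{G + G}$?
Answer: $\frac{2281}{4} \approx 570.25$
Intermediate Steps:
$I{\left(G,q \right)} = -7 + \frac{-3 + q}{2 G}$ ($I{\left(G,q \right)} = -7 + \frac{q - 3}{G + G} = -7 + \frac{-3 + q}{2 G}$)
$- 99 I{\left(-2,-6 \right)} + 100 = - 99 \frac{-3 - 6 - -28}{2 \left(-2\right)} + 100 = - 99 \cdot \frac{1}{2} \left(- \frac{1}{2}\right) \left(-3 - 6 + 28\right) + 100 = - 99 \cdot \frac{1}{2} \left(- \frac{1}{2}\right) 19 + 100 = \left(-99\right) \left(- \frac{19}{4}\right) + 100 = \frac{1881}{4} + 100 = \frac{2281}{4}$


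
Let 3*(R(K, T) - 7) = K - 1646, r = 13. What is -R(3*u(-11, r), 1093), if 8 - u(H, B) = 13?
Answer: 1640/3 ≈ 546.67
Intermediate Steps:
u(H, B) = -5 (u(H, B) = 8 - 1*13 = 8 - 13 = -5)
R(K, T) = -1625/3 + K/3 (R(K, T) = 7 + (K - 1646)/3 = 7 + (-1646 + K)/3 = 7 + (-1646/3 + K/3) = -1625/3 + K/3)
-R(3*u(-11, r), 1093) = -(-1625/3 + (3*(-5))/3) = -(-1625/3 + (⅓)*(-15)) = -(-1625/3 - 5) = -1*(-1640/3) = 1640/3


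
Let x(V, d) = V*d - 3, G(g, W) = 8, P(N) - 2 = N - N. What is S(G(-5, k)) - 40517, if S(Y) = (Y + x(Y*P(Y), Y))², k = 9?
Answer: -22828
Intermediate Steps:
P(N) = 2 (P(N) = 2 + (N - N) = 2 + 0 = 2)
x(V, d) = -3 + V*d
S(Y) = (-3 + Y + 2*Y²)² (S(Y) = (Y + (-3 + (Y*2)*Y))² = (Y + (-3 + (2*Y)*Y))² = (Y + (-3 + 2*Y²))² = (-3 + Y + 2*Y²)²)
S(G(-5, k)) - 40517 = (-3 + 8 + 2*8²)² - 40517 = (-3 + 8 + 2*64)² - 40517 = (-3 + 8 + 128)² - 40517 = 133² - 40517 = 17689 - 40517 = -22828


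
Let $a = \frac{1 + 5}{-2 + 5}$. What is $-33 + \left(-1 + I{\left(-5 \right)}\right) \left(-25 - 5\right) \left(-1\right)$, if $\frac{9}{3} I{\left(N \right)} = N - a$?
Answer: $-133$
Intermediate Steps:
$a = 2$ ($a = \frac{6}{3} = 6 \cdot \frac{1}{3} = 2$)
$I{\left(N \right)} = - \frac{2}{3} + \frac{N}{3}$ ($I{\left(N \right)} = \frac{N - 2}{3} = \frac{-2 + N}{3} = - \frac{2}{3} + \frac{N}{3}$)
$-33 + \left(-1 + I{\left(-5 \right)}\right) \left(-25 - 5\right) \left(-1\right) = -33 + \left(-1 + \left(- \frac{2}{3} + \frac{1}{3} \left(-5\right)\right)\right) \left(-25 - 5\right) \left(-1\right) = -33 + \left(-1 - \frac{7}{3}\right) \left(-30\right) \left(-1\right) = -33 + \left(- \frac{10}{3}\right) \left(-30\right) \left(-1\right) = -33 + 100 \left(-1\right) = -33 - 100 = -133$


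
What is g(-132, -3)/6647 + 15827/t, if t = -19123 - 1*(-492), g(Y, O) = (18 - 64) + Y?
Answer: -108518387/123840257 ≈ -0.87628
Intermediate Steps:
g(Y, O) = -46 + Y
t = -18631 (t = -19123 + 492 = -18631)
g(-132, -3)/6647 + 15827/t = (-46 - 132)/6647 + 15827/(-18631) = -178*1/6647 + 15827*(-1/18631) = -178/6647 - 15827/18631 = -108518387/123840257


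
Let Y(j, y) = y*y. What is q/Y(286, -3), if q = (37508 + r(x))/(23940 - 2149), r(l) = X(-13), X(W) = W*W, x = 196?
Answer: 12559/65373 ≈ 0.19211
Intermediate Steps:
Y(j, y) = y²
X(W) = W²
r(l) = 169 (r(l) = (-13)² = 169)
q = 37677/21791 (q = (37508 + 169)/(23940 - 2149) = 37677/21791 ≈ 1.7290)
q/Y(286, -3) = 37677/(21791*((-3)²)) = (37677/21791)/9 = (37677/21791)*(⅑) = 12559/65373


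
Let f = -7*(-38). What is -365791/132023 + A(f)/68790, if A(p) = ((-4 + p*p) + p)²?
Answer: 332920136900281/4540931085 ≈ 73315.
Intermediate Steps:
f = 266
A(p) = (-4 + p + p²)² (A(p) = ((-4 + p²) + p)² = (-4 + p + p²)²)
-365791/132023 + A(f)/68790 = -365791/132023 + (-4 + 266 + 266²)²/68790 = -365791*1/132023 + (-4 + 266 + 70756)²*(1/68790) = -365791/132023 + 71018²*(1/68790) = -365791/132023 + 5043556324*(1/68790) = -365791/132023 + 2521778162/34395 = 332920136900281/4540931085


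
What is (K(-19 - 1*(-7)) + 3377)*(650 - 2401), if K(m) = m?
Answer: -5892115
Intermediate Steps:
(K(-19 - 1*(-7)) + 3377)*(650 - 2401) = ((-19 - 1*(-7)) + 3377)*(650 - 2401) = ((-19 + 7) + 3377)*(-1751) = (-12 + 3377)*(-1751) = 3365*(-1751) = -5892115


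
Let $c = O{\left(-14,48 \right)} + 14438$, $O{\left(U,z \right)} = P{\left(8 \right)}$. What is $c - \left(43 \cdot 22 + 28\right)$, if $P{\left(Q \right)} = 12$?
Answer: $13476$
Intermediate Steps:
$O{\left(U,z \right)} = 12$
$c = 14450$ ($c = 12 + 14438 = 14450$)
$c - \left(43 \cdot 22 + 28\right) = 14450 - \left(43 \cdot 22 + 28\right) = 14450 - \left(946 + 28\right) = 14450 - 974 = 13476$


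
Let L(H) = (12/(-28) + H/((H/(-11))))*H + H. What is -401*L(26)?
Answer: 761098/7 ≈ 1.0873e+5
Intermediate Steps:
L(H) = -73*H/7 (L(H) = (12*(-1/28) + H/((H*(-1/11))))*H + H = (-3/7 + H/((-H/11)))*H + H = (-3/7 + H*(-11/H))*H + H = (-3/7 - 11)*H + H = -80*H/7 + H = -73*H/7)
-401*L(26) = -(-29273)*26/7 = -401*(-1898/7) = 761098/7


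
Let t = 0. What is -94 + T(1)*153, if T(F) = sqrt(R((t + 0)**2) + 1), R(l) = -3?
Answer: -94 + 153*I*sqrt(2) ≈ -94.0 + 216.37*I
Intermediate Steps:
T(F) = I*sqrt(2) (T(F) = sqrt(-3 + 1) = sqrt(-2) = I*sqrt(2))
-94 + T(1)*153 = -94 + (I*sqrt(2))*153 = -94 + 153*I*sqrt(2)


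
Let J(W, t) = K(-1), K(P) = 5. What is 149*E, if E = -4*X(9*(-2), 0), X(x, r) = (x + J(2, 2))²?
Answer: -100724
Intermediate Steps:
J(W, t) = 5
X(x, r) = (5 + x)² (X(x, r) = (x + 5)² = (5 + x)²)
E = -676 (E = -4*(5 + 9*(-2))² = -4*(5 - 18)² = -4*(-13)² = -4*169 = -676)
149*E = 149*(-676) = -100724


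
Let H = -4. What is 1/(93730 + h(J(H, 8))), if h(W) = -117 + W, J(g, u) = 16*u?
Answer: 1/93741 ≈ 1.0668e-5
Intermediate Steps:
1/(93730 + h(J(H, 8))) = 1/(93730 + (-117 + 16*8)) = 1/(93730 + (-117 + 128)) = 1/(93730 + 11) = 1/93741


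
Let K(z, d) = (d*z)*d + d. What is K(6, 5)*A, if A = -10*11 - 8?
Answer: -18290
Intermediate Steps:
K(z, d) = d + z*d² (K(z, d) = z*d² + d = d + z*d²)
A = -118 (A = -110 - 8 = -118)
K(6, 5)*A = (5*(1 + 5*6))*(-118) = (5*(1 + 30))*(-118) = (5*31)*(-118) = 155*(-118) = -18290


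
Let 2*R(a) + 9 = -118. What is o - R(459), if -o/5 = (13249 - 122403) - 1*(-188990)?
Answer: -798233/2 ≈ -3.9912e+5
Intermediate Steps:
R(a) = -127/2 (R(a) = -9/2 + (½)*(-118) = -9/2 - 59 = -127/2)
o = -399180 (o = -5*((13249 - 122403) - 1*(-188990)) = -5*(-109154 + 188990) = -5*79836 = -399180)
o - R(459) = -399180 - 1*(-127/2) = -399180 + 127/2 = -798233/2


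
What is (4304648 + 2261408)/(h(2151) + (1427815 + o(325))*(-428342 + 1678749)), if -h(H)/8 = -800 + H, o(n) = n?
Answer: 234502/63777008649 ≈ 3.6769e-6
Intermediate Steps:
h(H) = 6400 - 8*H (h(H) = -8*(-800 + H) = 6400 - 8*H)
(4304648 + 2261408)/(h(2151) + (1427815 + o(325))*(-428342 + 1678749)) = (4304648 + 2261408)/((6400 - 8*2151) + (1427815 + 325)*(-428342 + 1678749)) = 6566056/((6400 - 17208) + 1428140*1250407) = 6566056/(-10808 + 1785756252980) = 6566056/1785756242172 = 6566056*(1/1785756242172) = 234502/63777008649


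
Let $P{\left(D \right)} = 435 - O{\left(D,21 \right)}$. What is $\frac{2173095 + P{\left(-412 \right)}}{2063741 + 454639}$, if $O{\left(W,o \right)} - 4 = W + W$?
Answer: $\frac{217435}{251838} \approx 0.86339$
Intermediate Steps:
$O{\left(W,o \right)} = 4 + 2 W$ ($O{\left(W,o \right)} = 4 + \left(W + W\right) = 4 + 2 W$)
$P{\left(D \right)} = 431 - 2 D$ ($P{\left(D \right)} = 435 - \left(4 + 2 D\right) = 431 - 2 D$)
$\frac{2173095 + P{\left(-412 \right)}}{2063741 + 454639} = \frac{2173095 + \left(431 - -824\right)}{2063741 + 454639} = \frac{2173095 + \left(431 + 824\right)}{2518380} = \left(2173095 + 1255\right) \frac{1}{2518380} = 2174350 \cdot \frac{1}{2518380} = \frac{217435}{251838}$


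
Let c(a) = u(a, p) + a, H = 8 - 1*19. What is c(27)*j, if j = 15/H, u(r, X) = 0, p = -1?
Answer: -405/11 ≈ -36.818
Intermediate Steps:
H = -11 (H = 8 - 19 = -11)
c(a) = a (c(a) = 0 + a = a)
j = -15/11 (j = 15/(-11) = 15*(-1/11) = -15/11 ≈ -1.3636)
c(27)*j = 27*(-15/11) = -405/11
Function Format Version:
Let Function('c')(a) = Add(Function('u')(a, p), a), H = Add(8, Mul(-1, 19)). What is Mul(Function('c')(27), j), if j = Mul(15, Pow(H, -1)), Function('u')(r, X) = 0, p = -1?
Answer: Rational(-405, 11) ≈ -36.818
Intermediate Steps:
H = -11 (H = Add(8, -19) = -11)
Function('c')(a) = a (Function('c')(a) = Add(0, a) = a)
j = Rational(-15, 11) (j = Mul(15, Pow(-11, -1)) = Mul(15, Rational(-1, 11)) = Rational(-15, 11) ≈ -1.3636)
Mul(Function('c')(27), j) = Mul(27, Rational(-15, 11)) = Rational(-405, 11)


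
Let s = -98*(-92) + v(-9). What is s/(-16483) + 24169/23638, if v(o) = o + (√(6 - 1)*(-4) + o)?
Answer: 3503451/7351418 + 4*√5/16483 ≈ 0.47711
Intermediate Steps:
v(o) = -4*√5 + 2*o (v(o) = o + (√5*(-4) + o) = o + (-4*√5 + o) = o + (o - 4*√5) = -4*√5 + 2*o)
s = 8998 - 4*√5 (s = -98*(-92) + (-4*√5 + 2*(-9)) = 9016 + (-4*√5 - 18) = 9016 + (-18 - 4*√5) = 8998 - 4*√5 ≈ 8989.1)
s/(-16483) + 24169/23638 = (8998 - 4*√5)/(-16483) + 24169/23638 = (8998 - 4*√5)*(-1/16483) + 24169*(1/23638) = (-8998/16483 + 4*√5/16483) + 24169/23638 = 3503451/7351418 + 4*√5/16483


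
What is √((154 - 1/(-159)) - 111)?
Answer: √1087242/159 ≈ 6.5579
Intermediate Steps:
√((154 - 1/(-159)) - 111) = √((154 - 1*(-1/159)) - 111) = √((154 + 1/159) - 111) = √(24487/159 - 111) = √(6838/159) = √1087242/159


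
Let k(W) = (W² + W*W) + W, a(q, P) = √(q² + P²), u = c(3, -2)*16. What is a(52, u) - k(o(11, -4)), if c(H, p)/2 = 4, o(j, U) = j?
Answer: -253 + 4*√1193 ≈ -114.84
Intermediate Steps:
c(H, p) = 8 (c(H, p) = 2*4 = 8)
u = 128 (u = 8*16 = 128)
a(q, P) = √(P² + q²)
k(W) = W + 2*W² (k(W) = (W² + W²) + W = 2*W² + W = W + 2*W²)
a(52, u) - k(o(11, -4)) = √(128² + 52²) - 11*(1 + 2*11) = √(16384 + 2704) - 11*(1 + 22) = √19088 - 11*23 = 4*√1193 - 1*253 = 4*√1193 - 253 = -253 + 4*√1193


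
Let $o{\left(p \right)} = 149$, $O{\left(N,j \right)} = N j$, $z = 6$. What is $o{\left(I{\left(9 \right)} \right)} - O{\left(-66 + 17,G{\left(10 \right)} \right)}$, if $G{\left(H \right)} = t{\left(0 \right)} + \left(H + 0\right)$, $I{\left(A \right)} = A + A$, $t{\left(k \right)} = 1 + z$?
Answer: $982$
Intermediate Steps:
$t{\left(k \right)} = 7$ ($t{\left(k \right)} = 1 + 6 = 7$)
$I{\left(A \right)} = 2 A$
$G{\left(H \right)} = 7 + H$ ($G{\left(H \right)} = 7 + \left(H + 0\right) = 7 + H$)
$o{\left(I{\left(9 \right)} \right)} - O{\left(-66 + 17,G{\left(10 \right)} \right)} = 149 - \left(-66 + 17\right) \left(7 + 10\right) = 149 - \left(-49\right) 17 = 149 - -833 = 149 + 833 = 982$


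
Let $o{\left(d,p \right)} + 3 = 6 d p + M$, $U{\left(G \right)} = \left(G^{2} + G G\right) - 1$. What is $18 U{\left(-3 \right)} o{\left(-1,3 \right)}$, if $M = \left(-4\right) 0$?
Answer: $-6426$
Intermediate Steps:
$M = 0$
$U{\left(G \right)} = -1 + 2 G^{2}$ ($U{\left(G \right)} = \left(G^{2} + G^{2}\right) - 1 = 2 G^{2} - 1 = -1 + 2 G^{2}$)
$o{\left(d,p \right)} = -3 + 6 d p$ ($o{\left(d,p \right)} = -3 + \left(6 d p + 0\right) = -3 + 6 d p$)
$18 U{\left(-3 \right)} o{\left(-1,3 \right)} = 18 \left(-1 + 2 \left(-3\right)^{2}\right) \left(-3 + 6 \left(-1\right) 3\right) = 18 \left(-1 + 2 \cdot 9\right) \left(-3 - 18\right) = 18 \left(-1 + 18\right) \left(-21\right) = 18 \cdot 17 \left(-21\right) = 306 \left(-21\right) = -6426$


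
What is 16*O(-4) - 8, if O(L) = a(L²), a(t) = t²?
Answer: 4088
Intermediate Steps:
O(L) = L⁴ (O(L) = (L²)² = L⁴)
16*O(-4) - 8 = 16*(-4)⁴ - 8 = 16*256 - 8 = 4096 - 8 = 4088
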